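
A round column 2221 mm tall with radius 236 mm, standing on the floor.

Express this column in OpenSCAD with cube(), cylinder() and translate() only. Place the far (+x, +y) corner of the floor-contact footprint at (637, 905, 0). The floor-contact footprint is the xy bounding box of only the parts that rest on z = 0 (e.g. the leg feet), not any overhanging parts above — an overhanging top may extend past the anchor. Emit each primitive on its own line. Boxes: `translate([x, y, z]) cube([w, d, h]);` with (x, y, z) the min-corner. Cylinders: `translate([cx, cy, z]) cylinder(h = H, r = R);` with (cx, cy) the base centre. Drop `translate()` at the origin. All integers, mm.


translate([401, 669, 0]) cylinder(h = 2221, r = 236);


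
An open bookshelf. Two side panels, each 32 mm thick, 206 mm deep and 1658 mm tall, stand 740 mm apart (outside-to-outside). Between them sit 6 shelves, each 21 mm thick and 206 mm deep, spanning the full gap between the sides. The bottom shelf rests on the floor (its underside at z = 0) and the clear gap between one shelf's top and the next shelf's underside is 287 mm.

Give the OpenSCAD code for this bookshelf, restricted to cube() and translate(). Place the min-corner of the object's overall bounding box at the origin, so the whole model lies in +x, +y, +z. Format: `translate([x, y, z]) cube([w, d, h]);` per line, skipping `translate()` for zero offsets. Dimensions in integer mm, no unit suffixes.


cube([32, 206, 1658]);
translate([708, 0, 0]) cube([32, 206, 1658]);
translate([32, 0, 0]) cube([676, 206, 21]);
translate([32, 0, 308]) cube([676, 206, 21]);
translate([32, 0, 616]) cube([676, 206, 21]);
translate([32, 0, 924]) cube([676, 206, 21]);
translate([32, 0, 1232]) cube([676, 206, 21]);
translate([32, 0, 1540]) cube([676, 206, 21]);


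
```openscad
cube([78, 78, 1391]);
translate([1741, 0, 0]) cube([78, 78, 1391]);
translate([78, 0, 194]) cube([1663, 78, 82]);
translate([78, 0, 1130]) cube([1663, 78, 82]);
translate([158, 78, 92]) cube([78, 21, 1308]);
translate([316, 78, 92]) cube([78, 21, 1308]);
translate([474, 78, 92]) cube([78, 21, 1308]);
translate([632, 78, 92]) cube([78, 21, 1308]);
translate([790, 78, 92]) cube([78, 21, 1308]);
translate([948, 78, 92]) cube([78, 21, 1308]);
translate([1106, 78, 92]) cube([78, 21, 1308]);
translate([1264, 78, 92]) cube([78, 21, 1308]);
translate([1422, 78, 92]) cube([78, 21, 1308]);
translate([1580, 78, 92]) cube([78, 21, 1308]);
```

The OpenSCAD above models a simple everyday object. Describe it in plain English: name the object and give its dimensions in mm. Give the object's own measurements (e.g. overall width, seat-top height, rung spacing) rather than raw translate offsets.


A fence section. Two 78×78 mm posts, 1391 mm tall, stand on the floor with a clear span of 1663 mm between their inner faces. Two horizontal rails of 78×82 mm section span the gap between the posts with their undersides at z = 194 mm and z = 1130 mm, flush with the posts' −y face. 10 pickets, each 78 mm wide, 21 mm thick and 1308 mm tall, are fixed to the +y face of the rails with their bottoms at z = 92 mm, spaced across the span with a 80 mm gap after the −x post and between neighbouring pickets, with 83 mm left before the +x post.


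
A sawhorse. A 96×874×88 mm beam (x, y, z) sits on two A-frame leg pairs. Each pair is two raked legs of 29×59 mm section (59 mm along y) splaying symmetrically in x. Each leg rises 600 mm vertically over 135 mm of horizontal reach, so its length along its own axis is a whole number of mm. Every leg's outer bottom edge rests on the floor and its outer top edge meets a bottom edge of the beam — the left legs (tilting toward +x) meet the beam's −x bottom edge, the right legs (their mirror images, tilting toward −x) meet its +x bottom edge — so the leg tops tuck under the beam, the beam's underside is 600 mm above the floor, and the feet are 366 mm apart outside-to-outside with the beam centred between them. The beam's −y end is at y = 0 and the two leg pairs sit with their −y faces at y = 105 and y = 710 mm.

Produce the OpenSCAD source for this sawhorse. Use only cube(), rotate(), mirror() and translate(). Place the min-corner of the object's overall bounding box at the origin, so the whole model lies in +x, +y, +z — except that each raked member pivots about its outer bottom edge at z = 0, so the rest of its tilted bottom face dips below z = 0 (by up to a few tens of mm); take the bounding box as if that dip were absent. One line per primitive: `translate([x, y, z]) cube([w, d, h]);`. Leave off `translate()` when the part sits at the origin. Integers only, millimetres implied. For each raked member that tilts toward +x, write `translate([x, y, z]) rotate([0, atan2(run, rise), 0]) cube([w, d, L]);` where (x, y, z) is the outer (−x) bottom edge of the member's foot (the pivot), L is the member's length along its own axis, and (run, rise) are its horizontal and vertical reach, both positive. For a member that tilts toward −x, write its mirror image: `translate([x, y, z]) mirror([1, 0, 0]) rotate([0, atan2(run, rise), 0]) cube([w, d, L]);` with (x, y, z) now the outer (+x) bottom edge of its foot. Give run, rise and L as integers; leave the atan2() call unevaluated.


translate([135, 0, 600]) cube([96, 874, 88]);
translate([0, 105, 0]) rotate([0, atan2(135, 600), 0]) cube([29, 59, 615]);
translate([366, 105, 0]) mirror([1, 0, 0]) rotate([0, atan2(135, 600), 0]) cube([29, 59, 615]);
translate([0, 710, 0]) rotate([0, atan2(135, 600), 0]) cube([29, 59, 615]);
translate([366, 710, 0]) mirror([1, 0, 0]) rotate([0, atan2(135, 600), 0]) cube([29, 59, 615]);


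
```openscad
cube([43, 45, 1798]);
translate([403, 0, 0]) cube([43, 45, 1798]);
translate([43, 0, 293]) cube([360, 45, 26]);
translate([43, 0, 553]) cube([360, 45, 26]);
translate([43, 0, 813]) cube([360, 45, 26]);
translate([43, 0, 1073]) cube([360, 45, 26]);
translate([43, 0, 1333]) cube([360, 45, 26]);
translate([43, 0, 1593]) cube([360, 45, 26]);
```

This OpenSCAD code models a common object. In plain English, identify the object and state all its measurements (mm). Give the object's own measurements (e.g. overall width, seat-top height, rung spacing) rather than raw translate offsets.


A straight ladder. Two 43×45 mm vertical rails, 1798 mm tall, stand 446 mm apart (outside-to-outside) with their front faces coplanar on the −y side. 6 rungs, each 45 mm deep and 26 mm tall, span between the inner faces of the rails, front faces flush with the rails. The lowest rung's underside is at z = 293 mm and rungs are spaced 260 mm apart (underside to underside).


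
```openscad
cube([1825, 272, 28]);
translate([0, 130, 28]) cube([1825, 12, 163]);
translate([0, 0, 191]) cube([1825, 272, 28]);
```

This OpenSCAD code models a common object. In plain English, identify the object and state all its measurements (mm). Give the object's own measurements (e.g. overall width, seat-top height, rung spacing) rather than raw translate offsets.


An I-beam lying along x, 1825 mm long. Overall section height 219 mm. Two flanges 272 mm wide (y) and 28 mm thick, one on the floor and one at the top; a web 12 mm thick runs between them, centred on the flange width.


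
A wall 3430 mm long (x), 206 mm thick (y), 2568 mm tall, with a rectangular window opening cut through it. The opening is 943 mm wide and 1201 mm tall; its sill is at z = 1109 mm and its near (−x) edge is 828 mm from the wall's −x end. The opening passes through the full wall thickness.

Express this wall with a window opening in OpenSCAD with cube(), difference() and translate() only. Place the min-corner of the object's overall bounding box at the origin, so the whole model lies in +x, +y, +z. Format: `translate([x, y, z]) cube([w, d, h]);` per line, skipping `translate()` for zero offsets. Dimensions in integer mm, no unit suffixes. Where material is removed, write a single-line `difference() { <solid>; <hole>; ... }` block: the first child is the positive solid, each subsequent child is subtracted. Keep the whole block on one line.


difference() { cube([3430, 206, 2568]); translate([828, 0, 1109]) cube([943, 206, 1201]); }


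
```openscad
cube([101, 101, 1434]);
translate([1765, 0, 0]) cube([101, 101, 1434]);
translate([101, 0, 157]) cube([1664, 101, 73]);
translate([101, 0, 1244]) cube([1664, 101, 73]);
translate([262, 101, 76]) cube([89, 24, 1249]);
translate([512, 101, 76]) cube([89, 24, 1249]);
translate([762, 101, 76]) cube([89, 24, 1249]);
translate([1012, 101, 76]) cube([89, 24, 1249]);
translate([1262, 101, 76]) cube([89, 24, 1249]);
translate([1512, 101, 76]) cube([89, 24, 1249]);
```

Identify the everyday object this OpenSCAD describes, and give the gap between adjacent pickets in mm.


A fence section. The picket gap is 161 mm.

Two posts, two rails, 6 pickets — a fence section. Span 1664 mm holds 6 pickets of 89 mm with 7 equal gaps: ⌊(1664 − 6·89) / 7⌋ = 161 mm.


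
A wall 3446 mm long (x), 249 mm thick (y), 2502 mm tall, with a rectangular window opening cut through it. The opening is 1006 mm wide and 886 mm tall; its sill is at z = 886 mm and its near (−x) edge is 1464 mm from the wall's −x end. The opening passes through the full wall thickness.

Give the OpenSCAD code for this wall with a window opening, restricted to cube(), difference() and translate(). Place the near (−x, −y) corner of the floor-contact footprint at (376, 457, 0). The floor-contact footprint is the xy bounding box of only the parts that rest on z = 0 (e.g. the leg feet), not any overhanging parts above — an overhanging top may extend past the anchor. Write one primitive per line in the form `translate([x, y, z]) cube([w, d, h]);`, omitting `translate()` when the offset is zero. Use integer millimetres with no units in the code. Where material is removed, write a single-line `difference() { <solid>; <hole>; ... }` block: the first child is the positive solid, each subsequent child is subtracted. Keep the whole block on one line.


difference() { translate([376, 457, 0]) cube([3446, 249, 2502]); translate([1840, 457, 886]) cube([1006, 249, 886]); }


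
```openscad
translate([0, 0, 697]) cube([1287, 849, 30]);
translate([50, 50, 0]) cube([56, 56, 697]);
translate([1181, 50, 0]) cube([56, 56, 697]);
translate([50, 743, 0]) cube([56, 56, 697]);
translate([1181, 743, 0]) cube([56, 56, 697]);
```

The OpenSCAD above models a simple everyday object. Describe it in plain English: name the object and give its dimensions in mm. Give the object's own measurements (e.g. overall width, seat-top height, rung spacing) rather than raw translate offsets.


A rectangular dining table. The top is 1287×849×30 mm with its upper surface at z = 727 mm. It stands on four 56×56 mm square legs, each inset 50 mm from the nearest pair of top edges, running from the floor to the underside of the top.


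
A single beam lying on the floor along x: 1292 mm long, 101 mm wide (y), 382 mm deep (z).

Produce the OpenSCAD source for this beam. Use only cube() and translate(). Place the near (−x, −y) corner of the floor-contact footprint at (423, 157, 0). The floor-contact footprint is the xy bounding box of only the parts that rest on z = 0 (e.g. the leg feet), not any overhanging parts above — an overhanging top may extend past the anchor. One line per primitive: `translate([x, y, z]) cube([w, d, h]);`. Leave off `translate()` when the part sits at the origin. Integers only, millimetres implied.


translate([423, 157, 0]) cube([1292, 101, 382]);


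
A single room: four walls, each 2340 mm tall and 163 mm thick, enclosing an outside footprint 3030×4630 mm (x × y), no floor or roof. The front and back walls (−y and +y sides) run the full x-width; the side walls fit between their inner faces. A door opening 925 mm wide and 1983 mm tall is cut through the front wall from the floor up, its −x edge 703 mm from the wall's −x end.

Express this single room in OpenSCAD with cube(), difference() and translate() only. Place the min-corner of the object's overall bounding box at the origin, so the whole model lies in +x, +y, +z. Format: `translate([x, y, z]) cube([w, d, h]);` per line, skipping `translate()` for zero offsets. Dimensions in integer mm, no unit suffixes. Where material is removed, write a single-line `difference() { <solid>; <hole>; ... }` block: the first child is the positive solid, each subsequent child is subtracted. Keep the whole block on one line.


difference() { cube([3030, 163, 2340]); translate([703, 0, 0]) cube([925, 163, 1983]); }
translate([0, 4467, 0]) cube([3030, 163, 2340]);
translate([0, 163, 0]) cube([163, 4304, 2340]);
translate([2867, 163, 0]) cube([163, 4304, 2340]);


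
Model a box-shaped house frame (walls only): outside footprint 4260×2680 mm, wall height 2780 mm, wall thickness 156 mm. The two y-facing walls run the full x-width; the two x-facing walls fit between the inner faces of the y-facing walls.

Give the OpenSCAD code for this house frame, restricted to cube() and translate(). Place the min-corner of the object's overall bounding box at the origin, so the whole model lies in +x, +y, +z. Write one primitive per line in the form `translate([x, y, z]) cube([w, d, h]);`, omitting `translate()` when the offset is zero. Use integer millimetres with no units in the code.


cube([4260, 156, 2780]);
translate([0, 2524, 0]) cube([4260, 156, 2780]);
translate([0, 156, 0]) cube([156, 2368, 2780]);
translate([4104, 156, 0]) cube([156, 2368, 2780]);


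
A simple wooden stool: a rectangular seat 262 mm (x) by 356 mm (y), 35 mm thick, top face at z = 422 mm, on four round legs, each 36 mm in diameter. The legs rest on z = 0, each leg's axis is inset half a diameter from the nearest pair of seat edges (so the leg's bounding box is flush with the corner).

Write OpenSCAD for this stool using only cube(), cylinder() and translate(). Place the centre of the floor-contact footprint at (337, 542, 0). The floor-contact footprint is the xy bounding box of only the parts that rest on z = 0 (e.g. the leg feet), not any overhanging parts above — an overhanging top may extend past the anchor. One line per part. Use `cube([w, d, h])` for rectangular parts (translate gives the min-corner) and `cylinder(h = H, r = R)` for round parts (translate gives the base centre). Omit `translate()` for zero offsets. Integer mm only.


// leg_h = 422 - 35 = 387
translate([206, 364, 387]) cube([262, 356, 35]);
translate([224, 382, 0]) cylinder(h = 387, r = 18);
translate([450, 382, 0]) cylinder(h = 387, r = 18);
translate([224, 702, 0]) cylinder(h = 387, r = 18);
translate([450, 702, 0]) cylinder(h = 387, r = 18);


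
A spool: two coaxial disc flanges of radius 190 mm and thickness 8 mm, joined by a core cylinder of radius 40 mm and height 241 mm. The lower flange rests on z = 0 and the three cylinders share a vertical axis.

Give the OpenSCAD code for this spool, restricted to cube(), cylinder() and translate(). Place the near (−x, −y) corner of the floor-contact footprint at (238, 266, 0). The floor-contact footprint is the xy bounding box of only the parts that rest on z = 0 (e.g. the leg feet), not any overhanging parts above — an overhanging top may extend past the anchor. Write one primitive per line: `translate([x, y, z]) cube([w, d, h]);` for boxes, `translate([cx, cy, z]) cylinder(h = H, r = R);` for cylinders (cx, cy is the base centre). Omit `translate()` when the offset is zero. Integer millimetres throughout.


translate([428, 456, 0]) cylinder(h = 8, r = 190);
translate([428, 456, 8]) cylinder(h = 241, r = 40);
translate([428, 456, 249]) cylinder(h = 8, r = 190);


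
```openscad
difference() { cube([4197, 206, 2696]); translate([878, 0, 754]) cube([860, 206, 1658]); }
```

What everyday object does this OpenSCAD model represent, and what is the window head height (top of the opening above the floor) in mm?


A wall with a window opening. The window head height is 2412 mm.

A wall with a rectangular opening subtracted — a window. Sill at z = 754, opening 1658 mm tall, so the head is at 754 + 1658 = 2412 mm.


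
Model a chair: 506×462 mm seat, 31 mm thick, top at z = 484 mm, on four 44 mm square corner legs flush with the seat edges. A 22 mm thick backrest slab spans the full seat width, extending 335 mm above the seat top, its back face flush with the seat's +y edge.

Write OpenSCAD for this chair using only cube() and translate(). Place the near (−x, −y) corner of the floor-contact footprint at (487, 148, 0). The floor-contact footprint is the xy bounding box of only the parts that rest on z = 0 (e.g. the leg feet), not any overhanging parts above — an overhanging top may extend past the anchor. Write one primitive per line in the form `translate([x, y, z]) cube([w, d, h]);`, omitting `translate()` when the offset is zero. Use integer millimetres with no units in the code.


translate([487, 148, 453]) cube([506, 462, 31]);
translate([487, 148, 0]) cube([44, 44, 453]);
translate([949, 148, 0]) cube([44, 44, 453]);
translate([487, 566, 0]) cube([44, 44, 453]);
translate([949, 566, 0]) cube([44, 44, 453]);
translate([487, 588, 484]) cube([506, 22, 335]);


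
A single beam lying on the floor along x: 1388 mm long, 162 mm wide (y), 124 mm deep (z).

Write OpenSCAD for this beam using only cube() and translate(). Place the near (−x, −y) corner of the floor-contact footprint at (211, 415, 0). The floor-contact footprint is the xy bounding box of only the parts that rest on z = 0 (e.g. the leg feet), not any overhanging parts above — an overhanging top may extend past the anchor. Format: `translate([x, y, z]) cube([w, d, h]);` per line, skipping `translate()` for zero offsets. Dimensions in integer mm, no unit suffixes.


translate([211, 415, 0]) cube([1388, 162, 124]);


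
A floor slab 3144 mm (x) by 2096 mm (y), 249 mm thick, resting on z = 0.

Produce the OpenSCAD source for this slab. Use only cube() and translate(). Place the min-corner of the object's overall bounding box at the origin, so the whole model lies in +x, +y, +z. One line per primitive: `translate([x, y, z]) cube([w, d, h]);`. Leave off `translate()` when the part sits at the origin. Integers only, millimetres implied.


cube([3144, 2096, 249]);


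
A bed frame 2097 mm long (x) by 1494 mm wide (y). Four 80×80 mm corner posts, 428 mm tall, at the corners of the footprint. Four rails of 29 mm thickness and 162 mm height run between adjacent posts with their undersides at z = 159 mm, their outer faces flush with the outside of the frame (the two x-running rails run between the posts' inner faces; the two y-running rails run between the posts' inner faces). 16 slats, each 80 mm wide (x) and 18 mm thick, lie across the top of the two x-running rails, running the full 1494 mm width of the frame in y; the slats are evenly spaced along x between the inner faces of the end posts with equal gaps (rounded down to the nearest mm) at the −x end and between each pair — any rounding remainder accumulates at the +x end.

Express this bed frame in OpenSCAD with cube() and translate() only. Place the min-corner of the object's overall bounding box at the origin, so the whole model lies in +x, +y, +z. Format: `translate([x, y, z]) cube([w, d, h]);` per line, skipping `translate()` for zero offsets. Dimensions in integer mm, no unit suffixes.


cube([80, 80, 428]);
translate([0, 1414, 0]) cube([80, 80, 428]);
translate([2017, 0, 0]) cube([80, 80, 428]);
translate([2017, 1414, 0]) cube([80, 80, 428]);
translate([80, 0, 159]) cube([1937, 29, 162]);
translate([80, 1465, 159]) cube([1937, 29, 162]);
translate([0, 80, 159]) cube([29, 1334, 162]);
translate([2068, 80, 159]) cube([29, 1334, 162]);
translate([118, 0, 321]) cube([80, 1494, 18]);
translate([236, 0, 321]) cube([80, 1494, 18]);
translate([354, 0, 321]) cube([80, 1494, 18]);
translate([472, 0, 321]) cube([80, 1494, 18]);
translate([590, 0, 321]) cube([80, 1494, 18]);
translate([708, 0, 321]) cube([80, 1494, 18]);
translate([826, 0, 321]) cube([80, 1494, 18]);
translate([944, 0, 321]) cube([80, 1494, 18]);
translate([1062, 0, 321]) cube([80, 1494, 18]);
translate([1180, 0, 321]) cube([80, 1494, 18]);
translate([1298, 0, 321]) cube([80, 1494, 18]);
translate([1416, 0, 321]) cube([80, 1494, 18]);
translate([1534, 0, 321]) cube([80, 1494, 18]);
translate([1652, 0, 321]) cube([80, 1494, 18]);
translate([1770, 0, 321]) cube([80, 1494, 18]);
translate([1888, 0, 321]) cube([80, 1494, 18]);


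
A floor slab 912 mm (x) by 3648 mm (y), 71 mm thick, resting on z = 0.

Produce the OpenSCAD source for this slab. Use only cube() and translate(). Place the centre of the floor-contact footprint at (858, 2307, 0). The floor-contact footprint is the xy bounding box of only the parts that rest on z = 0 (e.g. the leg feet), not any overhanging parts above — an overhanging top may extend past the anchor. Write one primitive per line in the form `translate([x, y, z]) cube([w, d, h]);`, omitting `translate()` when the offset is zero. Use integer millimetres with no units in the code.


translate([402, 483, 0]) cube([912, 3648, 71]);


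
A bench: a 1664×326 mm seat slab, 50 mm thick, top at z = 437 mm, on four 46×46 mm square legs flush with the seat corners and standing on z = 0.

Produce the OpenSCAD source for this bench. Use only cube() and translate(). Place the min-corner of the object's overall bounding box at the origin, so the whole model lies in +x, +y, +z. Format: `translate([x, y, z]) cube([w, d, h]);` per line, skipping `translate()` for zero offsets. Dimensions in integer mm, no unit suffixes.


translate([0, 0, 387]) cube([1664, 326, 50]);
cube([46, 46, 387]);
translate([0, 280, 0]) cube([46, 46, 387]);
translate([1618, 0, 0]) cube([46, 46, 387]);
translate([1618, 280, 0]) cube([46, 46, 387]);


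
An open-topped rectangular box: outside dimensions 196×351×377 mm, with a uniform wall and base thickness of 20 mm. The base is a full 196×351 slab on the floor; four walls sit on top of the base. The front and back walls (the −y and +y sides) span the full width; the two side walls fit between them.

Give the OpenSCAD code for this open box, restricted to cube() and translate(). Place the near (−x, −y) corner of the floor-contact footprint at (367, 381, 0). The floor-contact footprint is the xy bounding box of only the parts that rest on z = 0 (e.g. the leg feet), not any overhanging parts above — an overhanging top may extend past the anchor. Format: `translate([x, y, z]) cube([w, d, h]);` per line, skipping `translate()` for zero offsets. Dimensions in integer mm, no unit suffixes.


translate([367, 381, 0]) cube([196, 351, 20]);
translate([367, 381, 20]) cube([196, 20, 357]);
translate([367, 712, 20]) cube([196, 20, 357]);
translate([367, 401, 20]) cube([20, 311, 357]);
translate([543, 401, 20]) cube([20, 311, 357]);


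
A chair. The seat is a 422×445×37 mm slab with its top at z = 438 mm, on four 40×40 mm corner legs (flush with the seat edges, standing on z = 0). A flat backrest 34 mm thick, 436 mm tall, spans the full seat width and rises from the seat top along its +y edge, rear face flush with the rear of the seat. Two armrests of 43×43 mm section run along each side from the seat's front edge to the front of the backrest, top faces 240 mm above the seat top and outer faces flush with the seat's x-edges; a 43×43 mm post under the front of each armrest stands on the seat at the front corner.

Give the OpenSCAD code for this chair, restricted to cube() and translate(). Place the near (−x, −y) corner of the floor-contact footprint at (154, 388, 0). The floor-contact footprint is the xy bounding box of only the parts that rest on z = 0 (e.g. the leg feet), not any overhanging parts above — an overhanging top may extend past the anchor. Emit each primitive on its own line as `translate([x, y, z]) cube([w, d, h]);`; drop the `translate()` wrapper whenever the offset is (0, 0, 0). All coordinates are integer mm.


translate([154, 388, 401]) cube([422, 445, 37]);
translate([154, 388, 0]) cube([40, 40, 401]);
translate([536, 388, 0]) cube([40, 40, 401]);
translate([154, 793, 0]) cube([40, 40, 401]);
translate([536, 793, 0]) cube([40, 40, 401]);
translate([154, 799, 438]) cube([422, 34, 436]);
translate([154, 388, 635]) cube([43, 411, 43]);
translate([533, 388, 635]) cube([43, 411, 43]);
translate([154, 388, 438]) cube([43, 43, 197]);
translate([533, 388, 438]) cube([43, 43, 197]);


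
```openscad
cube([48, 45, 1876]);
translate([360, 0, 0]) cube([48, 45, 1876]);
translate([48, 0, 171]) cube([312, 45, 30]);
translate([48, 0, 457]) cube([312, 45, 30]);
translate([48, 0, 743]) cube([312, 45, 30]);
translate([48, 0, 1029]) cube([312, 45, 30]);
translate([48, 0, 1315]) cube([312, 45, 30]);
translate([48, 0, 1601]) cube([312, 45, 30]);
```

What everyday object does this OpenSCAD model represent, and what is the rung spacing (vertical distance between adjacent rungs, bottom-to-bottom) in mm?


A ladder. The rung spacing is 286 mm.

Two tall 48×45 posts with 6 short bars between them — a ladder. Adjacent rungs sit at z = 171 and z = 457, so the spacing is 457 − 171 = 286 mm.


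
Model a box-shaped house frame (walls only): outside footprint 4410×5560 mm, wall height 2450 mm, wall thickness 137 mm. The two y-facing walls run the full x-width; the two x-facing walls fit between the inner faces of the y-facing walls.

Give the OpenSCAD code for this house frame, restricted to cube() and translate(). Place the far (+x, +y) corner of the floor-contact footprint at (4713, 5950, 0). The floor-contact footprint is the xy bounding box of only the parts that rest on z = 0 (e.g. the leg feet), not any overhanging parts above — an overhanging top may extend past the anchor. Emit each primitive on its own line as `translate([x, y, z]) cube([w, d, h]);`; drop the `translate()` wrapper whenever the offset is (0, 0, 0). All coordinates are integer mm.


translate([303, 390, 0]) cube([4410, 137, 2450]);
translate([303, 5813, 0]) cube([4410, 137, 2450]);
translate([303, 527, 0]) cube([137, 5286, 2450]);
translate([4576, 527, 0]) cube([137, 5286, 2450]);


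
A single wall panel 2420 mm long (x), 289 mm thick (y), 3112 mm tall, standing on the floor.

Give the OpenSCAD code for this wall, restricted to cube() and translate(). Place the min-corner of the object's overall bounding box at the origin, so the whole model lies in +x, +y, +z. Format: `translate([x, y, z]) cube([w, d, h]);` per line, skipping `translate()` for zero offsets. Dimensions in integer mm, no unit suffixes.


cube([2420, 289, 3112]);


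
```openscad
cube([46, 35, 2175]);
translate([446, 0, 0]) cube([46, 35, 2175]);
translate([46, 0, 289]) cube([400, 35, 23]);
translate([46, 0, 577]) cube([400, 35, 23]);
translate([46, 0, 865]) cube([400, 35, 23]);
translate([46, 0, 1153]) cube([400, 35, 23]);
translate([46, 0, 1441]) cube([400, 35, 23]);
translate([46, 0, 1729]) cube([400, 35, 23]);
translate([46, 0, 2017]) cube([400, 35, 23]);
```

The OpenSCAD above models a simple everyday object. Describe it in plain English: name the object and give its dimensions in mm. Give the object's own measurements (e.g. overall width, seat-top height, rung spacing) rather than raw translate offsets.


A straight ladder. Two 46×35 mm vertical rails, 2175 mm tall, stand 492 mm apart (outside-to-outside) with their front faces coplanar on the −y side. 7 rungs, each 35 mm deep and 23 mm tall, span between the inner faces of the rails, front faces flush with the rails. The lowest rung's underside is at z = 289 mm and rungs are spaced 288 mm apart (underside to underside).


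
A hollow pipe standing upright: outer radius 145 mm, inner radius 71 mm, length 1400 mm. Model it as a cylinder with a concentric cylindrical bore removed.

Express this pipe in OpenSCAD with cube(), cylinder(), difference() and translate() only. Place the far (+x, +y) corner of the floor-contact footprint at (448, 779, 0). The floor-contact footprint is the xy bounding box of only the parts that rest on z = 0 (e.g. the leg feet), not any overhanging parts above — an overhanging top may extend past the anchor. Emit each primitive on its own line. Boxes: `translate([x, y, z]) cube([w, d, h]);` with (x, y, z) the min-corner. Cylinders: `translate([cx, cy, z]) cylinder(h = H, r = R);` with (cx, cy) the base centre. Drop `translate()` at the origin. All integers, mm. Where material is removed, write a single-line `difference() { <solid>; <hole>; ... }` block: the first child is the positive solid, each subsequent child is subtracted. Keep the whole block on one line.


difference() { translate([303, 634, 0]) cylinder(h = 1400, r = 145); translate([303, 634, 0]) cylinder(h = 1400, r = 71); }


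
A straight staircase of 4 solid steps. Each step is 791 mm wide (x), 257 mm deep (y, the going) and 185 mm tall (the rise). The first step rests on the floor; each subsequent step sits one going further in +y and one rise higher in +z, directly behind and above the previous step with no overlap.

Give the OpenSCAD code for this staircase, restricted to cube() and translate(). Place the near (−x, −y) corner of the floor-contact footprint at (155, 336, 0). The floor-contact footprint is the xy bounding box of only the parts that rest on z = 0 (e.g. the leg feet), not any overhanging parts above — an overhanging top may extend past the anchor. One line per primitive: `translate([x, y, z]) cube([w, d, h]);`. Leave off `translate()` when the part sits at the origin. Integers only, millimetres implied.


translate([155, 336, 0]) cube([791, 257, 185]);
translate([155, 593, 185]) cube([791, 257, 185]);
translate([155, 850, 370]) cube([791, 257, 185]);
translate([155, 1107, 555]) cube([791, 257, 185]);


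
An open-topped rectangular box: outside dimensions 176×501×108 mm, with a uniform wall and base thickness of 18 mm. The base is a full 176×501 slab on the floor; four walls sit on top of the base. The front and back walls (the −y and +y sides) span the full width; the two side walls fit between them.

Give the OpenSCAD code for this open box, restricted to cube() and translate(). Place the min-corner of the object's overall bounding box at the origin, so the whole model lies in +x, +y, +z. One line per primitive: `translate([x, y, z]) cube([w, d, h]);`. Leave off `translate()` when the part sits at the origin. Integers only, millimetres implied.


cube([176, 501, 18]);
translate([0, 0, 18]) cube([176, 18, 90]);
translate([0, 483, 18]) cube([176, 18, 90]);
translate([0, 18, 18]) cube([18, 465, 90]);
translate([158, 18, 18]) cube([18, 465, 90]);


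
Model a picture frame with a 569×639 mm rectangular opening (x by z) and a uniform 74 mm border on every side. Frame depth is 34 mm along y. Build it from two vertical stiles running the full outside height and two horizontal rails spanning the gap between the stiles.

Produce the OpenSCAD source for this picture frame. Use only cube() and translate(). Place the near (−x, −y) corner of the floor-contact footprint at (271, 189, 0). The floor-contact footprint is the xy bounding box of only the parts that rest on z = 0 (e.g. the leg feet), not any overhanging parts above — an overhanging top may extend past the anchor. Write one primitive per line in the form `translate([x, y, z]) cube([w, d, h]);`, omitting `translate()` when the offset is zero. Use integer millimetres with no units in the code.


translate([271, 189, 0]) cube([74, 34, 787]);
translate([914, 189, 0]) cube([74, 34, 787]);
translate([345, 189, 0]) cube([569, 34, 74]);
translate([345, 189, 713]) cube([569, 34, 74]);


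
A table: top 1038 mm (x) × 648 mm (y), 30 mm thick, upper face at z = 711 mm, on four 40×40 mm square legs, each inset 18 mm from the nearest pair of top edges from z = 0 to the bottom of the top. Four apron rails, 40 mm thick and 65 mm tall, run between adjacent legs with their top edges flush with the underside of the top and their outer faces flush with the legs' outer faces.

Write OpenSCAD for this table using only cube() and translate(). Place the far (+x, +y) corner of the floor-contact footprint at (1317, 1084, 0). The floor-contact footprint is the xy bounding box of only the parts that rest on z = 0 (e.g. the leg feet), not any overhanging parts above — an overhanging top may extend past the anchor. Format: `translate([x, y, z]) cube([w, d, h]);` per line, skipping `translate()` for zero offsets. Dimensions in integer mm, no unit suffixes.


// leg_h = 711 - 30 = 681
// apron z = 681 - 65 = 616
translate([297, 454, 681]) cube([1038, 648, 30]);
translate([315, 472, 0]) cube([40, 40, 681]);
translate([1277, 472, 0]) cube([40, 40, 681]);
translate([315, 1044, 0]) cube([40, 40, 681]);
translate([1277, 1044, 0]) cube([40, 40, 681]);
translate([355, 472, 616]) cube([922, 40, 65]);
translate([355, 1044, 616]) cube([922, 40, 65]);
translate([315, 512, 616]) cube([40, 532, 65]);
translate([1277, 512, 616]) cube([40, 532, 65]);


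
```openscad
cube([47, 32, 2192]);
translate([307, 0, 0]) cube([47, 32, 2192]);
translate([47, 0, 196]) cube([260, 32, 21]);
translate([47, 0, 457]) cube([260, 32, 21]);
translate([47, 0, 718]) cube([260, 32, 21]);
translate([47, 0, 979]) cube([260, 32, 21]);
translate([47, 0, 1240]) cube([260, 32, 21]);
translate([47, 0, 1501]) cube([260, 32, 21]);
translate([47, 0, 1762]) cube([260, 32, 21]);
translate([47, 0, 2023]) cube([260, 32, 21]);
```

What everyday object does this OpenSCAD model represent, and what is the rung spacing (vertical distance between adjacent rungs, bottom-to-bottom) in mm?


A ladder. The rung spacing is 261 mm.

Two tall 47×32 posts with 8 short bars between them — a ladder. Adjacent rungs sit at z = 196 and z = 457, so the spacing is 457 − 196 = 261 mm.


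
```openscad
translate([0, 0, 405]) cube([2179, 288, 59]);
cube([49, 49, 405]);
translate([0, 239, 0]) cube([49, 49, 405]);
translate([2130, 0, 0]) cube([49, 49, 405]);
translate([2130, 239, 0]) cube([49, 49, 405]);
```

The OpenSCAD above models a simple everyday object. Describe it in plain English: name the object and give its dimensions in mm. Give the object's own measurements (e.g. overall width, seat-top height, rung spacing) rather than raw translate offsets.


A long wooden bench with a 2179 mm (x) × 288 mm (y) seat, 59 mm thick, its top surface 464 mm above the floor. Four 49 mm square legs at the seat corners, flush with the edges, run from z = 0 to the seat underside.


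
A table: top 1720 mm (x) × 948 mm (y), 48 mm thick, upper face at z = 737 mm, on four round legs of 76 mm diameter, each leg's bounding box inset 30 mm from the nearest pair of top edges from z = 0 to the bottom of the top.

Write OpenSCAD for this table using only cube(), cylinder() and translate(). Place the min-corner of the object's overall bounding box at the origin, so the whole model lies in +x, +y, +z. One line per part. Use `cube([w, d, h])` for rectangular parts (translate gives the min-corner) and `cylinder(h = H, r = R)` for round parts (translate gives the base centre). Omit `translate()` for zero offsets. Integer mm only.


// leg_h = 737 - 48 = 689
translate([0, 0, 689]) cube([1720, 948, 48]);
translate([68, 68, 0]) cylinder(h = 689, r = 38);
translate([1652, 68, 0]) cylinder(h = 689, r = 38);
translate([68, 880, 0]) cylinder(h = 689, r = 38);
translate([1652, 880, 0]) cylinder(h = 689, r = 38);


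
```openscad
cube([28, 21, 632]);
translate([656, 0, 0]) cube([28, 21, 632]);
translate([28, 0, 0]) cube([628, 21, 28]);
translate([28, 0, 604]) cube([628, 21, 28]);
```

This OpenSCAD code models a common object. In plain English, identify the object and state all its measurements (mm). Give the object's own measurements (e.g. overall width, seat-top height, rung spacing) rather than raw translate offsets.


A rectangular picture frame lying in the x–z plane (depth along y). The opening is 628 mm wide (x) by 576 mm tall (z), surrounded by a border 28 mm wide on all four sides. The frame is 21 mm deep and is made of two full-height vertical stiles with two horizontal rails fitted between them.


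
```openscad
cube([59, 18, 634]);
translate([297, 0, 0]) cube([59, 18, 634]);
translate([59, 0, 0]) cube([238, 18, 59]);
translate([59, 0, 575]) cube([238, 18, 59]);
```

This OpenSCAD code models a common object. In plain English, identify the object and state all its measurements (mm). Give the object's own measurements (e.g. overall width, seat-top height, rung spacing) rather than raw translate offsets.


A rectangular picture frame lying in the x–z plane (depth along y). The opening is 238 mm wide (x) by 516 mm tall (z), surrounded by a border 59 mm wide on all four sides. The frame is 18 mm deep and is made of two full-height vertical stiles with two horizontal rails fitted between them.


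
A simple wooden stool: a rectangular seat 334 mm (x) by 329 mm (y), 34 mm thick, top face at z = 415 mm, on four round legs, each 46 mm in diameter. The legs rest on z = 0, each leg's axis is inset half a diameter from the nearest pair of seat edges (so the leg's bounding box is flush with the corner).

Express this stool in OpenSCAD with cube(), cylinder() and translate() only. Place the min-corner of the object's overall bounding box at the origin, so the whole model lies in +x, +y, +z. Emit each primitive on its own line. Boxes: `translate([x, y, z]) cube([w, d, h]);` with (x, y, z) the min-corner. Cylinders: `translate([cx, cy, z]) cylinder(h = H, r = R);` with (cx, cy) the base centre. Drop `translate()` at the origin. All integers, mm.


translate([0, 0, 381]) cube([334, 329, 34]);
translate([23, 23, 0]) cylinder(h = 381, r = 23);
translate([311, 23, 0]) cylinder(h = 381, r = 23);
translate([23, 306, 0]) cylinder(h = 381, r = 23);
translate([311, 306, 0]) cylinder(h = 381, r = 23);


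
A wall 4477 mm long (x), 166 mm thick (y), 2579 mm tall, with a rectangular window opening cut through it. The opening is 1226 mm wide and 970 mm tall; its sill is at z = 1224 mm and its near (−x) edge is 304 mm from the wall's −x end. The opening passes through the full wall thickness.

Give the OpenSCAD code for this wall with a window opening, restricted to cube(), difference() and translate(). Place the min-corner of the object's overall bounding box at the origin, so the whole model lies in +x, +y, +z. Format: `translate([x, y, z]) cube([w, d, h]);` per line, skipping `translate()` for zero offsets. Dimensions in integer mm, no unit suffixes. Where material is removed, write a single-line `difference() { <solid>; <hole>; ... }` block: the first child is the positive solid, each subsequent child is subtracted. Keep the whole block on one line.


difference() { cube([4477, 166, 2579]); translate([304, 0, 1224]) cube([1226, 166, 970]); }


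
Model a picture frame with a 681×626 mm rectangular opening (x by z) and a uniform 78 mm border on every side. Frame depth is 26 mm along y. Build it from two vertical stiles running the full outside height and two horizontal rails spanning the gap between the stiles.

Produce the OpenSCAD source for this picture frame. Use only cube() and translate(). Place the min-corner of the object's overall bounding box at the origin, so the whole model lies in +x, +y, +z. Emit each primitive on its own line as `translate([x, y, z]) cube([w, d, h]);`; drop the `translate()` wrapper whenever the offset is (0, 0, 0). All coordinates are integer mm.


cube([78, 26, 782]);
translate([759, 0, 0]) cube([78, 26, 782]);
translate([78, 0, 0]) cube([681, 26, 78]);
translate([78, 0, 704]) cube([681, 26, 78]);


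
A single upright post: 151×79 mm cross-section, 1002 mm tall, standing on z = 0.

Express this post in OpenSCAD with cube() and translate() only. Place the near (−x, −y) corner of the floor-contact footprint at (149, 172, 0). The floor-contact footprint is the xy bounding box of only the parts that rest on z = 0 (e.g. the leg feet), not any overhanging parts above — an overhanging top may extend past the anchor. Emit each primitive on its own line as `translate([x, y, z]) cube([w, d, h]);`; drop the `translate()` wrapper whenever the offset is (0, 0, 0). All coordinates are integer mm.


translate([149, 172, 0]) cube([151, 79, 1002]);


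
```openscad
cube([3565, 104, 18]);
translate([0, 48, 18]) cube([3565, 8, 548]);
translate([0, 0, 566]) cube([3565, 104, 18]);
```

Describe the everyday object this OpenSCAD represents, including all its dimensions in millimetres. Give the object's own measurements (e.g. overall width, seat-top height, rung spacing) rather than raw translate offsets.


An I-beam lying along x, 3565 mm long. Overall section height 584 mm. Two flanges 104 mm wide (y) and 18 mm thick, one on the floor and one at the top; a web 8 mm thick runs between them, centred on the flange width.
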